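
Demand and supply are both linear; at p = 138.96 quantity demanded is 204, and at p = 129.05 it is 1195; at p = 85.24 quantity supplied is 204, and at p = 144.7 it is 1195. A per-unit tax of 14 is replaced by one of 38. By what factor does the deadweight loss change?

Demand slope = (129.05 − 138.96)/(1195 − 204) = −0.01, so p = 141 − 0.01q.
Supply slope = (144.7 − 85.24)/(1195 − 204) = 0.06, so p = 73 + 0.06q.
Competitive equilibrium: 141 − 0.01q = 73 + 0.06q → q* = 971.4286, p* = 131.2857.
For a per-unit tax t: Δq = t/0.07, so DWL = ½·t·(t/0.07) = t²/0.14.
At t = 14: DWL = 1400. At t = 38: DWL = 10314.286.
Ratio = (38/14)² = 7.367.

7.367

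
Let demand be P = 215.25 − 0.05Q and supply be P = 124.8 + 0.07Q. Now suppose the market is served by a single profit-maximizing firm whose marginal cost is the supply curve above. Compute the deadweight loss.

Competitive equilibrium: 215.25 − 0.05Q = 124.8 + 0.07Q → Q* = 753.75, P* = 177.5625.
Marginal revenue: MR = 215.25 − 0.1Q. Set MR = MC: 215.25 − 0.1Q = 124.8 + 0.07Q → Q_m = 532.05882.
Price P_m = 215.25 − 0.05·532.05882 = 188.64706; MC(Q_m) = 124.8 + 0.07·532.05882 = 162.04412.
Competitive Q* = 753.75, so ΔQ = 221.69118; wedge = 188.64706 − 162.04412 = 26.60294.
The triangle = ½ × 221.69118 × 26.60294 = 2948.82.

2948.82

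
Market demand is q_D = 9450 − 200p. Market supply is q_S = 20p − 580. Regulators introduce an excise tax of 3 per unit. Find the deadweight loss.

In inverse form: demand p = 47.25 − 0.005q, supply p = 29 + 0.05q.
Competitive equilibrium: 47.25 − 0.005q = 29 + 0.05q → q* = 331.8182, p* = 45.5909.
With the tax, the buyer price exceeds the seller price by 3: (47.25 − 0.005q) − (29 + 0.05q) = 3 → q' = 277.2727.
Δq = 331.8182 − 277.2727 = 54.5455; the wedge equals the tax, 3.
Welfare loss = ½ × 54.5455 × 3 = 81.82.

81.82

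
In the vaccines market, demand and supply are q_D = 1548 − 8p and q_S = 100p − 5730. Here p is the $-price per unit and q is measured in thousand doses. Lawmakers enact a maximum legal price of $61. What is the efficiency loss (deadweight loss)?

$27552.08 thousand

In inverse form: demand p = 193.5 − 0.125q, supply p = 57.3 + 0.01q.
Competitive equilibrium: 193.5 − 0.125q = 57.3 + 0.01q → q* = 1008.8889, p* = 67.3889.
At the ceiling p = 61, quantity supplied = (61 − 57.3)/0.01 = 370.
Willingness to pay at q' = 370: 193.5 − 0.125·370 = 147.25.
Δq = 1008.8889 − 370 = 638.8889; wedge = 147.25 − 61 = 86.25.
The triangle = ½ × 638.8889 × 86.25 = $27552.08 thousand.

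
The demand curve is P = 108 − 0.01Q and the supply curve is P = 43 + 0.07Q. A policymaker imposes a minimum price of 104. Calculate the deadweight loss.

6806.25

Competitive equilibrium: 108 − 0.01Q = 43 + 0.07Q → Q* = 812.5, P* = 99.875.
At the floor P = 104, quantity demanded = (108 − 104)/0.01 = 400.
Sellers' marginal cost at Q' = 400: 43 + 0.07·400 = 71.
ΔQ = 812.5 − 400 = 412.5; wedge = 104 − 71 = 33.
Deadweight loss = ½ × 412.5 × 33 = 6806.25.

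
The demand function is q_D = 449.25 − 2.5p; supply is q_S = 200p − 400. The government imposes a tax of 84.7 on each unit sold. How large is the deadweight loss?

In inverse form: demand p = 179.7 − 0.4q, supply p = 2 + 0.005q.
Competitive equilibrium: 179.7 − 0.4q = 2 + 0.005q → q* = 438.7654, p* = 4.1938.
With the tax, the buyer price exceeds the seller price by 84.7: (179.7 − 0.4q) − (2 + 0.005q) = 84.7 → q' = 229.6296.
Δq = 438.7654 − 229.6296 = 209.1358; the wedge equals the tax, 84.7.
DWL = ½ × 209.1358 × 84.7 = 8856.90.

8856.90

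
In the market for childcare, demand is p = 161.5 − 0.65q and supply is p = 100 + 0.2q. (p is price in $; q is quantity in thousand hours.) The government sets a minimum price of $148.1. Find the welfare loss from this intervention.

Competitive equilibrium: 161.5 − 0.65q = 100 + 0.2q → q* = 72.3529, p* = 114.4706.
At the floor p = 148.1, quantity demanded = (161.5 − 148.1)/0.65 = 20.6154.
Sellers' marginal cost at q' = 20.6154: 100 + 0.2·20.6154 = 104.1231.
Δq = 72.3529 − 20.6154 = 51.7375; wedge = 148.1 − 104.1231 = 43.9769.
Deadweight loss = ½ × 51.7375 × 43.9769 = $1137.63 thousand.

$1137.63 thousand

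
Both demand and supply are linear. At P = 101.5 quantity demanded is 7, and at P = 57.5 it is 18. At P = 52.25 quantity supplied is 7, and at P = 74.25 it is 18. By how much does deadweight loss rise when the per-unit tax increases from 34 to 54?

Demand slope = (57.5 − 101.5)/(18 − 7) = −4, so P = 129.5 − 4Q.
Supply slope = (74.25 − 52.25)/(18 − 7) = 2, so P = 38.25 + 2Q.
Competitive equilibrium: 129.5 − 4Q = 38.25 + 2Q → Q* = 15.2083, P* = 68.6667.
For a per-unit tax t: ΔQ = t/6, so DWL = ½·t·(t/6) = t²/12.
At t = 34: DWL = 96.333. At t = 54: DWL = 243.
Increase = 243 − 96.333 = 146.67.

146.67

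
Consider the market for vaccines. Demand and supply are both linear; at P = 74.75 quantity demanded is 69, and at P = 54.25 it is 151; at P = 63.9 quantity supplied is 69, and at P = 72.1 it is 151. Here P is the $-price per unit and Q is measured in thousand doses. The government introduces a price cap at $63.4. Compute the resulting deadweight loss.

$226.80 thousand

Demand slope = (54.25 − 74.75)/(151 − 69) = −0.25, so P = 92 − 0.25Q.
Supply slope = (72.1 − 63.9)/(151 − 69) = 0.1, so P = 57 + 0.1Q.
Competitive equilibrium: 92 − 0.25Q = 57 + 0.1Q → Q* = 100, P* = 67.
At the ceiling P = 63.4, quantity supplied = (63.4 − 57)/0.1 = 64.
Willingness to pay at Q' = 64: 92 − 0.25·64 = 76.
ΔQ = 100 − 64 = 36; wedge = 76 − 63.4 = 12.6.
Welfare loss = ½ × 36 × 12.6 = $226.80 thousand.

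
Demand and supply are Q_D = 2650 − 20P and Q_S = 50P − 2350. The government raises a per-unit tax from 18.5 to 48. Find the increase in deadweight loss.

In inverse form: demand P = 132.5 − 0.05Q, supply P = 47 + 0.02Q.
Competitive equilibrium: 132.5 − 0.05Q = 47 + 0.02Q → Q* = 1221.4286, P* = 71.4286.
For a per-unit tax t: ΔQ = t/0.07, so DWL = ½·t·(t/0.07) = t²/0.14.
At t = 18.5: DWL = 2444.643. At t = 48: DWL = 16457.143.
Increase = 16457.143 − 2444.643 = 14012.50.

14012.50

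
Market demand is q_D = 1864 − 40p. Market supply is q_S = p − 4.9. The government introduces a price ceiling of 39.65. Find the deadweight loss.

18.04

In inverse form: demand p = 46.6 − 0.025q, supply p = 4.9 + q.
Competitive equilibrium: 46.6 − 0.025q = 4.9 + q → q* = 40.6829, p* = 45.5829.
At the ceiling p = 39.65, quantity supplied = (39.65 − 4.9)/1 = 34.75.
Willingness to pay at q' = 34.75: 46.6 − 0.025·34.75 = 45.7313.
Δq = 40.6829 − 34.75 = 5.9329; wedge = 45.7313 − 39.65 = 6.0813.
Deadweight loss = ½ × 5.9329 × 6.0813 = 18.04.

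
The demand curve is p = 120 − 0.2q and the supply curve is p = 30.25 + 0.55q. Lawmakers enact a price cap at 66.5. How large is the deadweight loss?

1083.70

Competitive equilibrium: 120 − 0.2q = 30.25 + 0.55q → q* = 119.6667, p* = 96.0667.
At the ceiling p = 66.5, quantity supplied = (66.5 − 30.25)/0.55 = 65.9091.
Willingness to pay at q' = 65.9091: 120 − 0.2·65.9091 = 106.8182.
Δq = 119.6667 − 65.9091 = 53.7576; wedge = 106.8182 − 66.5 = 40.3182.
Welfare loss = ½ × 53.7576 × 40.3182 = 1083.70.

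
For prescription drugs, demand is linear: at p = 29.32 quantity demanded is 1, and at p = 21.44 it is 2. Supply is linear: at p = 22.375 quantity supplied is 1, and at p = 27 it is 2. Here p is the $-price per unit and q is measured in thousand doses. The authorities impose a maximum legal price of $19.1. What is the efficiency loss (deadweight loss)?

Demand slope = (21.44 − 29.32)/(2 − 1) = −7.88, so p = 37.2 − 7.88q.
Supply slope = (27 − 22.375)/(2 − 1) = 4.625, so p = 17.75 + 4.625q.
Competitive equilibrium: 37.2 − 7.88q = 17.75 + 4.625q → q* = 1.5554, p* = 24.9436.
At the ceiling p = 19.1, quantity supplied = (19.1 − 17.75)/4.625 = 0.2919.
Willingness to pay at q' = 0.2919: 37.2 − 7.88·0.2919 = 34.8998.
Δq = 1.5554 − 0.2919 = 1.2635; wedge = 34.8998 − 19.1 = 15.7998.
The triangle = ½ × 1.2635 × 15.7998 = $9.98 thousand.

$9.98 thousand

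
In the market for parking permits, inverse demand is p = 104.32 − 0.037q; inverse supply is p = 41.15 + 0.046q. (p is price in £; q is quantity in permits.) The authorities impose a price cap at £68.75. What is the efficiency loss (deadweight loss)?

Competitive equilibrium: 104.32 − 0.037q = 41.15 + 0.046q → q* = 761.0843, p* = 76.1599.
At the ceiling p = 68.75, quantity supplied = (68.75 − 41.15)/0.046 = 600.
Willingness to pay at q' = 600: 104.32 − 0.037·600 = 82.12.
Δq = 761.0843 − 600 = 161.0843; wedge = 82.12 − 68.75 = 13.37.
Deadweight loss = ½ × 161.0843 × 13.37 = £1076.85.

£1076.85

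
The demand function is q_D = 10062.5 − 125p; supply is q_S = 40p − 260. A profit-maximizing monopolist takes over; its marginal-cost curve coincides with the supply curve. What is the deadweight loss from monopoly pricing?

3158.87

In inverse form: demand p = 80.5 − 0.008q, supply p = 6.5 + 0.025q.
Competitive equilibrium: 80.5 − 0.008q = 6.5 + 0.025q → q* = 2242.42424, p* = 62.56061.
Marginal revenue: MR = 80.5 − 0.016q. Set MR = MC: 80.5 − 0.016q = 6.5 + 0.025q → q_m = 1804.87805.
Price p_m = 80.5 − 0.008·1804.87805 = 66.06098; MC(q_m) = 6.5 + 0.025·1804.87805 = 51.62195.
Competitive q* = 2242.42424, so Δq = 437.54619; wedge = 66.06098 − 51.62195 = 14.43903.
The triangle = ½ × 437.54619 × 14.43903 = 3158.87.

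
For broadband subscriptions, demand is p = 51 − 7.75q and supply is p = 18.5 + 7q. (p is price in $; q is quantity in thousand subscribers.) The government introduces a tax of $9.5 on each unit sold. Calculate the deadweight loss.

Competitive equilibrium: 51 − 7.75q = 18.5 + 7q → q* = 2.2034, p* = 33.9237.
With the tax, the buyer price exceeds the seller price by 9.5: (51 − 7.75q) − (18.5 + 7q) = 9.5 → q' = 1.5593.
Δq = 2.2034 − 1.5593 = 0.6441; the wedge equals the tax, 9.5.
Welfare loss = ½ × 0.6441 × 9.5 = $3.06 thousand.

$3.06 thousand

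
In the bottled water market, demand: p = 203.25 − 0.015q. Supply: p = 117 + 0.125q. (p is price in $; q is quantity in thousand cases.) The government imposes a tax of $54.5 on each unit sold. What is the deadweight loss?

$10608.04 thousand

Competitive equilibrium: 203.25 − 0.015q = 117 + 0.125q → q* = 616.0714, p* = 194.0089.
With the tax, the buyer price exceeds the seller price by 54.5: (203.25 − 0.015q) − (117 + 0.125q) = 54.5 → q' = 226.7857.
Δq = 616.0714 − 226.7857 = 389.2857; the wedge equals the tax, 54.5.
DWL = ½ × 389.2857 × 54.5 = $10608.04 thousand.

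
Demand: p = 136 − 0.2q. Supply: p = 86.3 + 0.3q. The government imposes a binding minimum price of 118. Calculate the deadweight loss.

Competitive equilibrium: 136 − 0.2q = 86.3 + 0.3q → q* = 99.4, p* = 116.12.
At the floor p = 118, quantity demanded = (136 − 118)/0.2 = 90.
Sellers' marginal cost at q' = 90: 86.3 + 0.3·90 = 113.3.
Δq = 99.4 − 90 = 9.4; wedge = 118 − 113.3 = 4.7.
Welfare loss = ½ × 9.4 × 4.7 = 22.09.

22.09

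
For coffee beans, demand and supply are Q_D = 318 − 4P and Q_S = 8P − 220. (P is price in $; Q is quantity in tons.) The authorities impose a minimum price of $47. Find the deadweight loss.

In inverse form: demand P = 79.5 − 0.25Q, supply P = 27.5 + 0.125Q.
Competitive equilibrium: 79.5 − 0.25Q = 27.5 + 0.125Q → Q* = 138.6667, P* = 44.8333.
At the floor P = 47, quantity demanded = (79.5 − 47)/0.25 = 130.
Sellers' marginal cost at Q' = 130: 27.5 + 0.125·130 = 43.75.
ΔQ = 138.6667 − 130 = 8.6667; wedge = 47 − 43.75 = 3.25.
The triangle = ½ × 8.6667 × 3.25 = $14.08.

$14.08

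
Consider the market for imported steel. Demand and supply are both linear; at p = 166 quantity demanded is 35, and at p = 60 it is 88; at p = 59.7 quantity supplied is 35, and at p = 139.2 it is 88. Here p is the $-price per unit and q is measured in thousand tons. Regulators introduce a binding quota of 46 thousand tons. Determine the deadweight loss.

Demand slope = (60 − 166)/(88 − 35) = −2, so p = 236 − 2q.
Supply slope = (139.2 − 59.7)/(88 − 35) = 1.5, so p = 7.2 + 1.5q.
Competitive equilibrium: 236 − 2q = 7.2 + 1.5q → q* = 65.3714, p* = 105.2571.
At q = 46: demand price = 236 − 2·46 = 144; supply price = 7.2 + 1.5·46 = 76.2.
Δq = 65.3714 − 46 = 19.3714; wedge = 144 − 76.2 = 67.8.
The triangle = ½ × 19.3714 × 67.8 = $656.69 thousand.

$656.69 thousand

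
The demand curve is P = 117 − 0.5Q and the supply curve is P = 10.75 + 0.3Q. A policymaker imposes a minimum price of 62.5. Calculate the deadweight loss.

Competitive equilibrium: 117 − 0.5Q = 10.75 + 0.3Q → Q* = 132.8125, P* = 50.5938.
At the floor P = 62.5, quantity demanded = (117 − 62.5)/0.5 = 109.
Sellers' marginal cost at Q' = 109: 10.75 + 0.3·109 = 43.45.
ΔQ = 132.8125 − 109 = 23.8125; wedge = 62.5 − 43.45 = 19.05.
Welfare loss = ½ × 23.8125 × 19.05 = 226.81.

226.81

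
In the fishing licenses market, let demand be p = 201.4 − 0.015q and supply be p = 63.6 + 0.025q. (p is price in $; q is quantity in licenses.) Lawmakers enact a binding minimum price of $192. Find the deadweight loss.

Competitive equilibrium: 201.4 − 0.015q = 63.6 + 0.025q → q* = 3445, p* = 149.725.
At the floor p = 192, quantity demanded = (201.4 − 192)/0.015 = 626.666667.
Sellers' marginal cost at q' = 626.666667: 63.6 + 0.025·626.666667 = 79.266667.
Δq = 3445 − 626.666667 = 2818.333333; wedge = 192 − 79.266667 = 112.733333.
The triangle = ½ × 2818.333333 × 112.733333 = $158860.06.

$158860.06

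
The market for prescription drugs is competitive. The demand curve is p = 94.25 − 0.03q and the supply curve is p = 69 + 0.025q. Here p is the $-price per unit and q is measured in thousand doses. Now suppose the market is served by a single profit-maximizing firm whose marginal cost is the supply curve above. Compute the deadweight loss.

Competitive equilibrium: 94.25 − 0.03q = 69 + 0.025q → q* = 459.09091, p* = 80.47727.
Marginal revenue: MR = 94.25 − 0.06q. Set MR = MC: 94.25 − 0.06q = 69 + 0.025q → q_m = 297.05882.
Price p_m = 94.25 − 0.03·297.05882 = 85.33824; MC(q_m) = 69 + 0.025·297.05882 = 76.42647.
Competitive q* = 459.09091, so Δq = 162.03209; wedge = 85.33824 − 76.42647 = 8.91177.
DWL = ½ × 162.03209 × 8.91177 = $722 thousand.

$722 thousand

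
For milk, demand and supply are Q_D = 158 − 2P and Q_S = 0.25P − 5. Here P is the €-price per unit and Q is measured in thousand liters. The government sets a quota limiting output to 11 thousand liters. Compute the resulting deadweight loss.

€10.03 thousand

In inverse form: demand P = 79 − 0.5Q, supply P = 20 + 4Q.
Competitive equilibrium: 79 − 0.5Q = 20 + 4Q → Q* = 13.1111, P* = 72.4444.
At Q = 11: demand price = 79 − 0.5·11 = 73.5; supply price = 20 + 4·11 = 64.
ΔQ = 13.1111 − 11 = 2.1111; wedge = 73.5 − 64 = 9.5.
The triangle = ½ × 2.1111 × 9.5 = €10.03 thousand.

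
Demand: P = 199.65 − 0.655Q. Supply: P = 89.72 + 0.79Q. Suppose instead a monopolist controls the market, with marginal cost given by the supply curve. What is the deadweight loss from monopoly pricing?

Competitive equilibrium: 199.65 − 0.655Q = 89.72 + 0.79Q → Q* = 76.0761, P* = 149.8201.
Marginal revenue: MR = 199.65 − 1.31Q. Set MR = MC: 199.65 − 1.31Q = 89.72 + 0.79Q → Q_m = 52.3476.
Price P_m = 199.65 − 0.655·52.3476 = 165.3623; MC(Q_m) = 89.72 + 0.79·52.3476 = 131.0746.
Competitive Q* = 76.0761, so ΔQ = 23.7285; wedge = 165.3623 − 131.0746 = 34.2877.
DWL = ½ × 23.7285 × 34.2877 = 406.80.

406.80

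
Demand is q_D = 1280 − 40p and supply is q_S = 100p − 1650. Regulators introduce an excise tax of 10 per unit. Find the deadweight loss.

In inverse form: demand p = 32 − 0.025q, supply p = 16.5 + 0.01q.
Competitive equilibrium: 32 − 0.025q = 16.5 + 0.01q → q* = 442.8571, p* = 20.9286.
With the tax, the buyer price exceeds the seller price by 10: (32 − 0.025q) − (16.5 + 0.01q) = 10 → q' = 157.1429.
Δq = 442.8571 − 157.1429 = 285.7142; the wedge equals the tax, 10.
Welfare loss = ½ × 285.7142 × 10 = 1428.57.

1428.57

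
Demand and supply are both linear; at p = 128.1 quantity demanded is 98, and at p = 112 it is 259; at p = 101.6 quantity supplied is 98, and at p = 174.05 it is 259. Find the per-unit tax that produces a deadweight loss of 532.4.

Demand slope = (112 − 128.1)/(259 − 98) = −0.1, so p = 137.9 − 0.1q.
Supply slope = (174.05 − 101.6)/(259 − 98) = 0.45, so p = 57.5 + 0.45q.
Competitive equilibrium: 137.9 − 0.1q = 57.5 + 0.45q → q* = 146.1818, p* = 123.2818.
A tax t gives Δq = t/0.55 and wedge t, so DWL = t²/1.1.
t²/1.1 = 532.4 → t² = 585.64 → t = 24.2.

24.2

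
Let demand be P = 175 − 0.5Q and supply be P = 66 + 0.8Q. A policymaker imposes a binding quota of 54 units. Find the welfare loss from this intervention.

Competitive equilibrium: 175 − 0.5Q = 66 + 0.8Q → Q* = 83.8462, P* = 133.0769.
At Q = 54: demand price = 175 − 0.5·54 = 148; supply price = 66 + 0.8·54 = 109.2.
ΔQ = 83.8462 − 54 = 29.8462; wedge = 148 − 109.2 = 38.8.
Deadweight loss = ½ × 29.8462 × 38.8 = 579.02.

579.02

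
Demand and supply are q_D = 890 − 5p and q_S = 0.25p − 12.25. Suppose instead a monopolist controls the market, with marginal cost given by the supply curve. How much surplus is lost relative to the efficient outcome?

In inverse form: demand p = 178 − 0.2q, supply p = 49 + 4q.
Competitive equilibrium: 178 − 0.2q = 49 + 4q → q* = 30.7143, p* = 171.8571.
Marginal revenue: MR = 178 − 0.4q. Set MR = MC: 178 − 0.4q = 49 + 4q → q_m = 29.3182.
Price p_m = 178 − 0.2·29.3182 = 172.1364; MC(q_m) = 49 + 4·29.3182 = 166.2728.
Competitive q* = 30.7143, so Δq = 1.3961; wedge = 172.1364 − 166.2728 = 5.8636.
DWL = ½ × 1.3961 × 5.8636 = 4.09.

4.09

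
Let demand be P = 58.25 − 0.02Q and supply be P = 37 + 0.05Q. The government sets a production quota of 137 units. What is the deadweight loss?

Competitive equilibrium: 58.25 − 0.02Q = 37 + 0.05Q → Q* = 303.5714, P* = 52.1786.
At Q = 137: demand price = 58.25 − 0.02·137 = 55.51; supply price = 37 + 0.05·137 = 43.85.
ΔQ = 303.5714 − 137 = 166.5714; wedge = 55.51 − 43.85 = 11.66.
DWL = ½ × 166.5714 × 11.66 = 971.11.

971.11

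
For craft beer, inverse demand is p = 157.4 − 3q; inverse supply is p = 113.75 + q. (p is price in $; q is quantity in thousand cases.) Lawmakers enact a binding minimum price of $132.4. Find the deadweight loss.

Competitive equilibrium: 157.4 − 3q = 113.75 + q → q* = 10.9125, p* = 124.6625.
At the floor p = 132.4, quantity demanded = (157.4 − 132.4)/3 = 8.3333.
Sellers' marginal cost at q' = 8.3333: 113.75 + 1·8.3333 = 122.0833.
Δq = 10.9125 − 8.3333 = 2.5792; wedge = 132.4 − 122.0833 = 10.3167.
Deadweight loss = ½ × 2.5792 × 10.3167 = $13.30 thousand.

$13.30 thousand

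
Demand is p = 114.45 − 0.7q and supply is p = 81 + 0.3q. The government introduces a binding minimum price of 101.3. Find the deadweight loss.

Competitive equilibrium: 114.45 − 0.7q = 81 + 0.3q → q* = 33.45, p* = 91.035.
At the floor p = 101.3, quantity demanded = (114.45 − 101.3)/0.7 = 18.7857.
Sellers' marginal cost at q' = 18.7857: 81 + 0.3·18.7857 = 86.6357.
Δq = 33.45 − 18.7857 = 14.6643; wedge = 101.3 − 86.6357 = 14.6643.
Welfare loss = ½ × 14.6643 × 14.6643 = 107.52.

107.52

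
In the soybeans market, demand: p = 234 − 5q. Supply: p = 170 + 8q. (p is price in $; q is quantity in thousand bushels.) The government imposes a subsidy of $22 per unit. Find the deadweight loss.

$18.62 thousand

Competitive equilibrium: 234 − 5q = 170 + 8q → q* = 4.9231, p* = 209.3846.
The subsidy lowers effective supply by 22: p = 148 + 8q.
New quantity: 234 − 5q = 148 + 8q → q' = 6.6154.
Overproduction Δq = 6.6154 − 4.9231 = 1.6923; wedge = subsidy = 22.
Deadweight loss = ½ × 1.6923 × 22 = $18.62 thousand.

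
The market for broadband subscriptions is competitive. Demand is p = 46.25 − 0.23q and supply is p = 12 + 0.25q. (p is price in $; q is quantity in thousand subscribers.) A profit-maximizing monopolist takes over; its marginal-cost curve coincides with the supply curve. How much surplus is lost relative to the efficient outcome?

Competitive equilibrium: 46.25 − 0.23q = 12 + 0.25q → q* = 71.3542, p* = 29.8385.
Marginal revenue: MR = 46.25 − 0.46q. Set MR = MC: 46.25 − 0.46q = 12 + 0.25q → q_m = 48.2394.
Price p_m = 46.25 − 0.23·48.2394 = 35.1549; MC(q_m) = 12 + 0.25·48.2394 = 24.0599.
Competitive q* = 71.3542, so Δq = 23.1148; wedge = 35.1549 − 24.0599 = 11.095.
Welfare loss = ½ × 23.1148 × 11.095 = $128.23 thousand.

$128.23 thousand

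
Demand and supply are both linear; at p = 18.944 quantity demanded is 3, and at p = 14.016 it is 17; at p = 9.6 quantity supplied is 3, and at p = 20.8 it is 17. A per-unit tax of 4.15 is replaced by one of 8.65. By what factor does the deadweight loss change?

Demand slope = (14.016 − 18.944)/(17 − 3) = −0.352, so p = 20 − 0.352q.
Supply slope = (20.8 − 9.6)/(17 − 3) = 0.8, so p = 7.2 + 0.8q.
Competitive equilibrium: 20 − 0.352q = 7.2 + 0.8q → q* = 11.1111, p* = 16.0889.
For a per-unit tax t: Δq = t/1.152, so DWL = ½·t·(t/1.152) = t²/2.304.
At t = 4.15: DWL = 7.475. At t = 8.65: DWL = 32.475.
Ratio = (8.65/4.15)² = 4.344.

4.344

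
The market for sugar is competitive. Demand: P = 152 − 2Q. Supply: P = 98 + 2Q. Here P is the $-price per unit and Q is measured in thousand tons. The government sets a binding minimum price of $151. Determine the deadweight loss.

$338 thousand

Competitive equilibrium: 152 − 2Q = 98 + 2Q → Q* = 13.5, P* = 125.
At the floor P = 151, quantity demanded = (152 − 151)/2 = 0.5.
Sellers' marginal cost at Q' = 0.5: 98 + 2·0.5 = 99.
ΔQ = 13.5 − 0.5 = 13; wedge = 151 − 99 = 52.
DWL = ½ × 13 × 52 = $338 thousand.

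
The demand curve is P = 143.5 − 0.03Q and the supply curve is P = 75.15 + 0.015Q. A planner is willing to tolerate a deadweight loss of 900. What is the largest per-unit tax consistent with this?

9

Competitive equilibrium: 143.5 − 0.03Q = 75.15 + 0.015Q → Q* = 1518.8889, P* = 97.9333.
A tax t gives ΔQ = t/0.045 and wedge t, so DWL = t²/0.09.
t²/0.09 = 900 → t² = 81 → t = 9.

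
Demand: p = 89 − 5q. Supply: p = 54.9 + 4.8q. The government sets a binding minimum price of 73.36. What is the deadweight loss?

0.61

Competitive equilibrium: 89 − 5q = 54.9 + 4.8q → q* = 3.4796, p* = 71.602.
At the floor p = 73.36, quantity demanded = (89 − 73.36)/5 = 3.128.
Sellers' marginal cost at q' = 3.128: 54.9 + 4.8·3.128 = 69.9144.
Δq = 3.4796 − 3.128 = 0.3516; wedge = 73.36 − 69.9144 = 3.4456.
DWL = ½ × 0.3516 × 3.4456 = 0.61.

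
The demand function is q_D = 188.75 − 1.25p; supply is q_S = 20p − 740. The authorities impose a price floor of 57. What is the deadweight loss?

In inverse form: demand p = 151 − 0.8q, supply p = 37 + 0.05q.
Competitive equilibrium: 151 − 0.8q = 37 + 0.05q → q* = 134.1176, p* = 43.7059.
At the floor p = 57, quantity demanded = (151 − 57)/0.8 = 117.5.
Sellers' marginal cost at q' = 117.5: 37 + 0.05·117.5 = 42.875.
Δq = 134.1176 − 117.5 = 16.6176; wedge = 57 − 42.875 = 14.125.
Deadweight loss = ½ × 16.6176 × 14.125 = 117.36.

117.36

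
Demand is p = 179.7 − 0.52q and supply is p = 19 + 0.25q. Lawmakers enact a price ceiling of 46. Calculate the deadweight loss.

Competitive equilibrium: 179.7 − 0.52q = 19 + 0.25q → q* = 208.7013, p* = 71.1753.
At the ceiling p = 46, quantity supplied = (46 − 19)/0.25 = 108.
Willingness to pay at q' = 108: 179.7 − 0.52·108 = 123.54.
Δq = 208.7013 − 108 = 100.7013; wedge = 123.54 − 46 = 77.54.
The triangle = ½ × 100.7013 × 77.54 = 3904.19.

3904.19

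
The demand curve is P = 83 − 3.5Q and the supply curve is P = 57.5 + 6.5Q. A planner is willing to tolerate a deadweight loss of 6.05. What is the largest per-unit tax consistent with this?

Competitive equilibrium: 83 − 3.5Q = 57.5 + 6.5Q → Q* = 2.55, P* = 74.075.
A tax t gives ΔQ = t/10 and wedge t, so DWL = t²/20.
t²/20 = 6.05 → t² = 121 → t = 11.

11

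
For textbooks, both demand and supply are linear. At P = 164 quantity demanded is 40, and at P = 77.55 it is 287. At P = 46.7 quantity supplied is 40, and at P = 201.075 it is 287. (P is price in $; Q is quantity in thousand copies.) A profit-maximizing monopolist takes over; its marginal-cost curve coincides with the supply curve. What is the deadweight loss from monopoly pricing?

$874.15 thousand

Demand slope = (77.55 − 164)/(287 − 40) = −0.35, so P = 178 − 0.35Q.
Supply slope = (201.075 − 46.7)/(287 − 40) = 0.625, so P = 21.7 + 0.625Q.
Competitive equilibrium: 178 − 0.35Q = 21.7 + 0.625Q → Q* = 160.3077, P* = 121.8923.
Marginal revenue: MR = 178 − 0.7Q. Set MR = MC: 178 − 0.7Q = 21.7 + 0.625Q → Q_m = 117.9623.
Price P_m = 178 − 0.35·117.9623 = 136.7132; MC(Q_m) = 21.7 + 0.625·117.9623 = 95.4264.
Competitive Q* = 160.3077, so ΔQ = 42.3454; wedge = 136.7132 − 95.4264 = 41.2868.
Deadweight loss = ½ × 42.3454 × 41.2868 = $874.15 thousand.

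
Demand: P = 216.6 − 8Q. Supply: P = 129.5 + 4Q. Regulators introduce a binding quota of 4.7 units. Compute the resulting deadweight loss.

39.27

Competitive equilibrium: 216.6 − 8Q = 129.5 + 4Q → Q* = 7.2583, P* = 158.5333.
At Q = 4.7: demand price = 216.6 − 8·4.7 = 179; supply price = 129.5 + 4·4.7 = 148.3.
ΔQ = 7.2583 − 4.7 = 2.5583; wedge = 179 − 148.3 = 30.7.
DWL = ½ × 2.5583 × 30.7 = 39.27.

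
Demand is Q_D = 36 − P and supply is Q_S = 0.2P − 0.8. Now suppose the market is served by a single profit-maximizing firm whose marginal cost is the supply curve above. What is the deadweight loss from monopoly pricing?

In inverse form: demand P = 36 − Q, supply P = 4 + 5Q.
Competitive equilibrium: 36 − Q = 4 + 5Q → Q* = 5.3333, P* = 30.6667.
Marginal revenue: MR = 36 − 2Q. Set MR = MC: 36 − 2Q = 4 + 5Q → Q_m = 4.5714.
Price P_m = 36 − 1·4.5714 = 31.4286; MC(Q_m) = 4 + 5·4.5714 = 26.857.
Competitive Q* = 5.3333, so ΔQ = 0.7619; wedge = 31.4286 − 26.857 = 4.5716.
DWL = ½ × 0.7619 × 4.5716 = 1.74.

1.74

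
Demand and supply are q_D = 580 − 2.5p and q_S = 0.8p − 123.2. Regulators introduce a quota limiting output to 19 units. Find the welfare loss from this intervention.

659.46

In inverse form: demand p = 232 − 0.4q, supply p = 154 + 1.25q.
Competitive equilibrium: 232 − 0.4q = 154 + 1.25q → q* = 47.2727, p* = 213.0909.
At q = 19: demand price = 232 − 0.4·19 = 224.4; supply price = 154 + 1.25·19 = 177.75.
Δq = 47.2727 − 19 = 28.2727; wedge = 224.4 − 177.75 = 46.65.
Deadweight loss = ½ × 28.2727 × 46.65 = 659.46.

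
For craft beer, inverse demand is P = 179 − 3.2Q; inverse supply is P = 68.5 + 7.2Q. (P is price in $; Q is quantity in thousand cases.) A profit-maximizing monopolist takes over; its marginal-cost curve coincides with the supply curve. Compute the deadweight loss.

$32.50 thousand

Competitive equilibrium: 179 − 3.2Q = 68.5 + 7.2Q → Q* = 10.625, P* = 145.
Marginal revenue: MR = 179 − 6.4Q. Set MR = MC: 179 − 6.4Q = 68.5 + 7.2Q → Q_m = 8.125.
Price P_m = 179 − 3.2·8.125 = 153; MC(Q_m) = 68.5 + 7.2·8.125 = 127.
Competitive Q* = 10.625, so ΔQ = 2.5; wedge = 153 − 127 = 26.
Welfare loss = ½ × 2.5 × 26 = $32.50 thousand.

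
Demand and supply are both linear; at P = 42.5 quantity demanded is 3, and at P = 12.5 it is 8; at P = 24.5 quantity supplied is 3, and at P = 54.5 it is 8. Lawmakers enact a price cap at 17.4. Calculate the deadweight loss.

43.20

Demand slope = (12.5 − 42.5)/(8 − 3) = −6, so P = 60.5 − 6Q.
Supply slope = (54.5 − 24.5)/(8 − 3) = 6, so P = 6.5 + 6Q.
Competitive equilibrium: 60.5 − 6Q = 6.5 + 6Q → Q* = 4.5, P* = 33.5.
At the ceiling P = 17.4, quantity supplied = (17.4 − 6.5)/6 = 1.8167.
Willingness to pay at Q' = 1.8167: 60.5 − 6·1.8167 = 49.5998.
ΔQ = 4.5 − 1.8167 = 2.6833; wedge = 49.5998 − 17.4 = 32.1998.
Welfare loss = ½ × 2.6833 × 32.1998 = 43.20.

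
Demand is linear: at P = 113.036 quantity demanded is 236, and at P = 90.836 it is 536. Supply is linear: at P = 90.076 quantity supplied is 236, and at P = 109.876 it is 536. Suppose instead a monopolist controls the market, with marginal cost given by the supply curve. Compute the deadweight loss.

1339.23

Demand slope = (90.836 − 113.036)/(536 − 236) = −0.074, so P = 130.5 − 0.074Q.
Supply slope = (109.876 − 90.076)/(536 − 236) = 0.066, so P = 74.5 + 0.066Q.
Competitive equilibrium: 130.5 − 0.074Q = 74.5 + 0.066Q → Q* = 400, P* = 100.9.
Marginal revenue: MR = 130.5 − 0.148Q. Set MR = MC: 130.5 − 0.148Q = 74.5 + 0.066Q → Q_m = 261.6822.
Price P_m = 130.5 − 0.074·261.6822 = 111.1355; MC(Q_m) = 74.5 + 0.066·261.6822 = 91.771.
Competitive Q* = 400, so ΔQ = 138.3178; wedge = 111.1355 − 91.771 = 19.3645.
The triangle = ½ × 138.3178 × 19.3645 = 1339.23.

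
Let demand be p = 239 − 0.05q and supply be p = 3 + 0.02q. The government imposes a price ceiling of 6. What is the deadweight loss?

363216.07

Competitive equilibrium: 239 − 0.05q = 3 + 0.02q → q* = 3371.4286, p* = 70.4286.
At the ceiling p = 6, quantity supplied = (6 − 3)/0.02 = 150.
Willingness to pay at q' = 150: 239 − 0.05·150 = 231.5.
Δq = 3371.4286 − 150 = 3221.4286; wedge = 231.5 − 6 = 225.5.
Welfare loss = ½ × 3221.4286 × 225.5 = 363216.07.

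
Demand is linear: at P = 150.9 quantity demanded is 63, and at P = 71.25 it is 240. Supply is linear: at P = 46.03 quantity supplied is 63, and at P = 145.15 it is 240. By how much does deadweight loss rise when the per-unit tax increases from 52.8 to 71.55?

Demand slope = (71.25 − 150.9)/(240 − 63) = −0.45, so P = 179.25 − 0.45Q.
Supply slope = (145.15 − 46.03)/(240 − 63) = 0.56, so P = 10.75 + 0.56Q.
Competitive equilibrium: 179.25 − 0.45Q = 10.75 + 0.56Q → Q* = 166.8317, P* = 104.1757.
For a per-unit tax t: ΔQ = t/1.01, so DWL = ½·t·(t/1.01) = t²/2.02.
At t = 52.8: DWL = 1380.119. At t = 71.55: DWL = 2534.358.
Increase = 2534.358 − 1380.119 = 1154.24.

1154.24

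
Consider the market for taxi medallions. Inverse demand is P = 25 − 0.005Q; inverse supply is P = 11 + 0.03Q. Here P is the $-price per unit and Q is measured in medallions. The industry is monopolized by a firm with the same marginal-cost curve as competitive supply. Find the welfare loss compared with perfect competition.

$43.75

Competitive equilibrium: 25 − 0.005Q = 11 + 0.03Q → Q* = 400, P* = 23.
Marginal revenue: MR = 25 − 0.01Q. Set MR = MC: 25 − 0.01Q = 11 + 0.03Q → Q_m = 350.
Price P_m = 25 − 0.005·350 = 23.25; MC(Q_m) = 11 + 0.03·350 = 21.5.
Competitive Q* = 400, so ΔQ = 50; wedge = 23.25 − 21.5 = 1.75.
The triangle = ½ × 50 × 1.75 = $43.75.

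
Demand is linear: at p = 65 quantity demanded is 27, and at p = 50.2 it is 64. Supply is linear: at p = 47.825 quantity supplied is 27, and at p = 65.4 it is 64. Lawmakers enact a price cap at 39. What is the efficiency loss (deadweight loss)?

638.67

Demand slope = (50.2 − 65)/(64 − 27) = −0.4, so p = 75.8 − 0.4q.
Supply slope = (65.4 − 47.825)/(64 − 27) = 0.475, so p = 35 + 0.475q.
Competitive equilibrium: 75.8 − 0.4q = 35 + 0.475q → q* = 46.6286, p* = 57.1486.
At the ceiling p = 39, quantity supplied = (39 − 35)/0.475 = 8.4211.
Willingness to pay at q' = 8.4211: 75.8 − 0.4·8.4211 = 72.4316.
Δq = 46.6286 − 8.4211 = 38.2075; wedge = 72.4316 − 39 = 33.4316.
Welfare loss = ½ × 38.2075 × 33.4316 = 638.67.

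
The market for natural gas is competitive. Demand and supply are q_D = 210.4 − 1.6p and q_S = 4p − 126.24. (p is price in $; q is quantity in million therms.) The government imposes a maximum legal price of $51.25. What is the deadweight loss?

In inverse form: demand p = 131.5 − 0.625q, supply p = 31.56 + 0.25q.
Competitive equilibrium: 131.5 − 0.625q = 31.56 + 0.25q → q* = 114.2171, p* = 60.1143.
At the ceiling p = 51.25, quantity supplied = (51.25 − 31.56)/0.25 = 78.76.
Willingness to pay at q' = 78.76: 131.5 − 0.625·78.76 = 82.275.
Δq = 114.2171 − 78.76 = 35.4571; wedge = 82.275 − 51.25 = 31.025.
DWL = ½ × 35.4571 × 31.025 = $550.03 million.

$550.03 million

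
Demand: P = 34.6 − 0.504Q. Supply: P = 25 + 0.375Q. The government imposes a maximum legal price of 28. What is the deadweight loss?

Competitive equilibrium: 34.6 − 0.504Q = 25 + 0.375Q → Q* = 10.9215, P* = 29.0956.
At the ceiling P = 28, quantity supplied = (28 − 25)/0.375 = 8.
Willingness to pay at Q' = 8: 34.6 − 0.504·8 = 30.568.
ΔQ = 10.9215 − 8 = 2.9215; wedge = 30.568 − 28 = 2.568.
DWL = ½ × 2.9215 × 2.568 = 3.75.

3.75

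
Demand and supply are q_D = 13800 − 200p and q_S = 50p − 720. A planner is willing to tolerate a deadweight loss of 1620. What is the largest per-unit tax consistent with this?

In inverse form: demand p = 69 − 0.005q, supply p = 14.4 + 0.02q.
Competitive equilibrium: 69 − 0.005q = 14.4 + 0.02q → q* = 2184, p* = 58.08.
A tax t gives Δq = t/0.025 and wedge t, so DWL = t²/0.05.
t²/0.05 = 1620 → t² = 81 → t = 9.

9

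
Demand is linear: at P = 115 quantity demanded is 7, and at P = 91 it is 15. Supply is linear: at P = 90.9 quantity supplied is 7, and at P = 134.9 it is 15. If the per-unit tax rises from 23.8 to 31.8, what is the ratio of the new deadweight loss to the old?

Demand slope = (91 − 115)/(15 − 7) = −3, so P = 136 − 3Q.
Supply slope = (134.9 − 90.9)/(15 − 7) = 5.5, so P = 52.4 + 5.5Q.
Competitive equilibrium: 136 − 3Q = 52.4 + 5.5Q → Q* = 9.8353, P* = 106.4941.
For a per-unit tax t: ΔQ = t/8.5, so DWL = ½·t·(t/8.5) = t²/17.
At t = 23.8: DWL = 33.32. At t = 31.8: DWL = 59.485.
Ratio = (31.8/23.8)² = 1.785.

1.785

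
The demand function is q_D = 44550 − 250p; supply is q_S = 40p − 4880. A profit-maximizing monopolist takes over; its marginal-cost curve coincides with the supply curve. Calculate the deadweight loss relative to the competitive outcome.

800.09

In inverse form: demand p = 178.2 − 0.004q, supply p = 122 + 0.025q.
Competitive equilibrium: 178.2 − 0.004q = 122 + 0.025q → q* = 1937.93103, p* = 170.44828.
Marginal revenue: MR = 178.2 − 0.008q. Set MR = MC: 178.2 − 0.008q = 122 + 0.025q → q_m = 1703.0303.
Price p_m = 178.2 − 0.004·1703.0303 = 171.38788; MC(q_m) = 122 + 0.025·1703.0303 = 164.57576.
Competitive q* = 1937.93103, so Δq = 234.90073; wedge = 171.38788 − 164.57576 = 6.81212.
DWL = ½ × 234.90073 × 6.81212 = 800.09.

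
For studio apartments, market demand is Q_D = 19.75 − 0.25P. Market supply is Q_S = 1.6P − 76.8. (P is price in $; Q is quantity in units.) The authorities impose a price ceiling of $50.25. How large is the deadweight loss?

In inverse form: demand P = 79 − 4Q, supply P = 48 + 0.625Q.
Competitive equilibrium: 79 − 4Q = 48 + 0.625Q → Q* = 6.7027, P* = 52.1892.
At the ceiling P = 50.25, quantity supplied = (50.25 − 48)/0.625 = 3.6.
Willingness to pay at Q' = 3.6: 79 − 4·3.6 = 64.6.
ΔQ = 6.7027 − 3.6 = 3.1027; wedge = 64.6 − 50.25 = 14.35.
DWL = ½ × 3.1027 × 14.35 = $22.26.

$22.26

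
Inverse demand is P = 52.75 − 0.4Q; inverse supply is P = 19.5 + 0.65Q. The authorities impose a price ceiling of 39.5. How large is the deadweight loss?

Competitive equilibrium: 52.75 − 0.4Q = 19.5 + 0.65Q → Q* = 31.6667, P* = 40.0833.
At the ceiling P = 39.5, quantity supplied = (39.5 − 19.5)/0.65 = 30.7692.
Willingness to pay at Q' = 30.7692: 52.75 − 0.4·30.7692 = 40.4423.
ΔQ = 31.6667 − 30.7692 = 0.8975; wedge = 40.4423 − 39.5 = 0.9423.
DWL = ½ × 0.8975 × 0.9423 = 0.42.

0.42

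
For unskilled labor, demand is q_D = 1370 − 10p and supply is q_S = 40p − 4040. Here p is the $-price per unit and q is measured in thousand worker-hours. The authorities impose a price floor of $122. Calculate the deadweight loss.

$1190.25 thousand

In inverse form: demand p = 137 − 0.1q, supply p = 101 + 0.025q.
Competitive equilibrium: 137 − 0.1q = 101 + 0.025q → q* = 288, p* = 108.2.
At the floor p = 122, quantity demanded = (137 − 122)/0.1 = 150.
Sellers' marginal cost at q' = 150: 101 + 0.025·150 = 104.75.
Δq = 288 − 150 = 138; wedge = 122 − 104.75 = 17.25.
Welfare loss = ½ × 138 × 17.25 = $1190.25 thousand.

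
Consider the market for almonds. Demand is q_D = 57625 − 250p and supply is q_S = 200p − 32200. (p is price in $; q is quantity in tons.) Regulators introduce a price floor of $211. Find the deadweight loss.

$36480.03

In inverse form: demand p = 230.5 − 0.004q, supply p = 161 + 0.005q.
Competitive equilibrium: 230.5 − 0.004q = 161 + 0.005q → q* = 7722.2222, p* = 199.6111.
At the floor p = 211, quantity demanded = (230.5 − 211)/0.004 = 4875.
Sellers' marginal cost at q' = 4875: 161 + 0.005·4875 = 185.375.
Δq = 7722.2222 − 4875 = 2847.2222; wedge = 211 − 185.375 = 25.625.
The triangle = ½ × 2847.2222 × 25.625 = $36480.03.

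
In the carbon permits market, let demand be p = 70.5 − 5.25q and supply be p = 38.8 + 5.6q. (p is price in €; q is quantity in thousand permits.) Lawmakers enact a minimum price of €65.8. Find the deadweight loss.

€22.28 thousand

Competitive equilibrium: 70.5 − 5.25q = 38.8 + 5.6q → q* = 2.9217, p* = 55.1613.
At the floor p = 65.8, quantity demanded = (70.5 − 65.8)/5.25 = 0.8952.
Sellers' marginal cost at q' = 0.8952: 38.8 + 5.6·0.8952 = 43.8131.
Δq = 2.9217 − 0.8952 = 2.0265; wedge = 65.8 − 43.8131 = 21.9869.
Deadweight loss = ½ × 2.0265 × 21.9869 = €22.28 thousand.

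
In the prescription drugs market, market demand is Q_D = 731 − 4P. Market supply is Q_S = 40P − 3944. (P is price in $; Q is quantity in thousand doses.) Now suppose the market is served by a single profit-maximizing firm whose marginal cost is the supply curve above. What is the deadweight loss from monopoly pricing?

In inverse form: demand P = 182.75 − 0.25Q, supply P = 98.6 + 0.025Q.
Competitive equilibrium: 182.75 − 0.25Q = 98.6 + 0.025Q → Q* = 306, P* = 106.25.
Marginal revenue: MR = 182.75 − 0.5Q. Set MR = MC: 182.75 − 0.5Q = 98.6 + 0.025Q → Q_m = 160.28571.
Price P_m = 182.75 − 0.25·160.28571 = 142.67857; MC(Q_m) = 98.6 + 0.025·160.28571 = 102.60714.
Competitive Q* = 306, so ΔQ = 145.71429; wedge = 142.67857 − 102.60714 = 40.07143.
The triangle = ½ × 145.71429 × 40.07143 = $2919.49 thousand.

$2919.49 thousand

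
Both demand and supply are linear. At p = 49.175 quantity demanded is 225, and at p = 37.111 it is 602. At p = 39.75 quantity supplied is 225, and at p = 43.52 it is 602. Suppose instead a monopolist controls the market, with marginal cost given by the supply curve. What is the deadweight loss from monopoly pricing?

793.11

Demand slope = (37.111 − 49.175)/(602 − 225) = −0.032, so p = 56.375 − 0.032q.
Supply slope = (43.52 − 39.75)/(602 − 225) = 0.01, so p = 37.5 + 0.01q.
Competitive equilibrium: 56.375 − 0.032q = 37.5 + 0.01q → q* = 449.40476, p* = 41.99405.
Marginal revenue: MR = 56.375 − 0.064q. Set MR = MC: 56.375 − 0.064q = 37.5 + 0.01q → q_m = 255.06757.
Price p_m = 56.375 − 0.032·255.06757 = 48.21284; MC(q_m) = 37.5 + 0.01·255.06757 = 40.05068.
Competitive q* = 449.40476, so Δq = 194.33719; wedge = 48.21284 − 40.05068 = 8.16216.
Welfare loss = ½ × 194.33719 × 8.16216 = 793.11.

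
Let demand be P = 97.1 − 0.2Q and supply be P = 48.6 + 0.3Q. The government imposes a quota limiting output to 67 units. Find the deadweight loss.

225

Competitive equilibrium: 97.1 − 0.2Q = 48.6 + 0.3Q → Q* = 97, P* = 77.7.
At Q = 67: demand price = 97.1 − 0.2·67 = 83.7; supply price = 48.6 + 0.3·67 = 68.7.
ΔQ = 97 − 67 = 30; wedge = 83.7 − 68.7 = 15.
DWL = ½ × 30 × 15 = 225.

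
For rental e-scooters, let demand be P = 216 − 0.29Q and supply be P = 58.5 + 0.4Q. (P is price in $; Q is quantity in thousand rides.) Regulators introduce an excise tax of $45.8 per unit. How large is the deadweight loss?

$1520.03 thousand

Competitive equilibrium: 216 − 0.29Q = 58.5 + 0.4Q → Q* = 228.2609, P* = 149.8043.
With the tax, the buyer price exceeds the seller price by 45.8: (216 − 0.29Q) − (58.5 + 0.4Q) = 45.8 → Q' = 161.8841.
ΔQ = 228.2609 − 161.8841 = 66.3768; the wedge equals the tax, 45.8.
DWL = ½ × 66.3768 × 45.8 = $1520.03 thousand.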